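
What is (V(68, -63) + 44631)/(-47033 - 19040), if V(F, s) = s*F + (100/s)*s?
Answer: -40447/66073 ≈ -0.61216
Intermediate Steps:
V(F, s) = 100 + F*s (V(F, s) = F*s + 100 = 100 + F*s)
(V(68, -63) + 44631)/(-47033 - 19040) = ((100 + 68*(-63)) + 44631)/(-47033 - 19040) = ((100 - 4284) + 44631)/(-66073) = (-4184 + 44631)*(-1/66073) = 40447*(-1/66073) = -40447/66073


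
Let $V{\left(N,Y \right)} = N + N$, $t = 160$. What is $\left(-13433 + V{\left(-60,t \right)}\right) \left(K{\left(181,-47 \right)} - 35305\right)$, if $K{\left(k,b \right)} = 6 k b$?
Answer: $1170260891$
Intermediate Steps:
$K{\left(k,b \right)} = 6 b k$
$V{\left(N,Y \right)} = 2 N$
$\left(-13433 + V{\left(-60,t \right)}\right) \left(K{\left(181,-47 \right)} - 35305\right) = \left(-13433 + 2 \left(-60\right)\right) \left(6 \left(-47\right) 181 - 35305\right) = \left(-13433 - 120\right) \left(-51042 - 35305\right) = \left(-13553\right) \left(-86347\right) = 1170260891$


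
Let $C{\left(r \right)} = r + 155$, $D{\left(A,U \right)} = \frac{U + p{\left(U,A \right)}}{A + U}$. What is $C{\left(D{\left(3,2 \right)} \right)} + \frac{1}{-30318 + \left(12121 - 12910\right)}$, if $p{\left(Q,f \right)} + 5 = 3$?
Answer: $\frac{4821584}{31107} \approx 155.0$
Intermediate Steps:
$p{\left(Q,f \right)} = -2$ ($p{\left(Q,f \right)} = -5 + 3 = -2$)
$D{\left(A,U \right)} = \frac{-2 + U}{A + U}$ ($D{\left(A,U \right)} = \frac{U - 2}{A + U} = \frac{-2 + U}{A + U}$)
$C{\left(r \right)} = 155 + r$
$C{\left(D{\left(3,2 \right)} \right)} + \frac{1}{-30318 + \left(12121 - 12910\right)} = \left(155 + \frac{-2 + 2}{3 + 2}\right) + \frac{1}{-30318 + \left(12121 - 12910\right)} = \left(155 + \frac{1}{5} \cdot 0\right) + \frac{1}{-30318 + \left(12121 - 12910\right)} = \left(155 + \frac{1}{5} \cdot 0\right) + \frac{1}{-30318 - 789} = \left(155 + 0\right) + \frac{1}{-31107} = 155 - \frac{1}{31107} = \frac{4821584}{31107}$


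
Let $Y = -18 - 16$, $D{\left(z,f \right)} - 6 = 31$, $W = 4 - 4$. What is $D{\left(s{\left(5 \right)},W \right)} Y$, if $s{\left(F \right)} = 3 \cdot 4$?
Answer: $-1258$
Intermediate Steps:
$s{\left(F \right)} = 12$
$W = 0$ ($W = 4 - 4 = 0$)
$D{\left(z,f \right)} = 37$ ($D{\left(z,f \right)} = 6 + 31 = 37$)
$Y = -34$ ($Y = -18 - 16 = -34$)
$D{\left(s{\left(5 \right)},W \right)} Y = 37 \left(-34\right) = -1258$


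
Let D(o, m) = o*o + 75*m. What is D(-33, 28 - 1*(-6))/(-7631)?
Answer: -3639/7631 ≈ -0.47687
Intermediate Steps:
D(o, m) = o² + 75*m
D(-33, 28 - 1*(-6))/(-7631) = ((-33)² + 75*(28 - 1*(-6)))/(-7631) = (1089 + 75*(28 + 6))*(-1/7631) = (1089 + 75*34)*(-1/7631) = (1089 + 2550)*(-1/7631) = 3639*(-1/7631) = -3639/7631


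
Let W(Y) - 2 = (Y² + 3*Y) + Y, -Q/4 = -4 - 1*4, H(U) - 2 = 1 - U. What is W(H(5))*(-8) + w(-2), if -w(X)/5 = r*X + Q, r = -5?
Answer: -194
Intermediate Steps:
H(U) = 3 - U (H(U) = 2 + (1 - U) = 3 - U)
Q = 32 (Q = -4*(-4 - 1*4) = -4*(-4 - 4) = -4*(-8) = 32)
W(Y) = 2 + Y² + 4*Y (W(Y) = 2 + ((Y² + 3*Y) + Y) = 2 + (Y² + 4*Y) = 2 + Y² + 4*Y)
w(X) = -160 + 25*X (w(X) = -5*(-5*X + 32) = -5*(32 - 5*X) = -160 + 25*X)
W(H(5))*(-8) + w(-2) = (2 + (3 - 1*5)² + 4*(3 - 1*5))*(-8) + (-160 + 25*(-2)) = (2 + (3 - 5)² + 4*(3 - 5))*(-8) + (-160 - 50) = (2 + (-2)² + 4*(-2))*(-8) - 210 = (2 + 4 - 8)*(-8) - 210 = -2*(-8) - 210 = 16 - 210 = -194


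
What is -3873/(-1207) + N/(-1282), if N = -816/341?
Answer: 847056669/263827267 ≈ 3.2106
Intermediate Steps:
N = -816/341 (N = -816*1/341 = -816/341 ≈ -2.3930)
-3873/(-1207) + N/(-1282) = -3873/(-1207) - 816/341/(-1282) = -3873*(-1/1207) - 816/341*(-1/1282) = 3873/1207 + 408/218581 = 847056669/263827267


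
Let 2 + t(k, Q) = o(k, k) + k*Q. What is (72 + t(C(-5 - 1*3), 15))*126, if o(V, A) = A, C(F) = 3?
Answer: 14868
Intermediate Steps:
t(k, Q) = -2 + k + Q*k (t(k, Q) = -2 + (k + k*Q) = -2 + (k + Q*k) = -2 + k + Q*k)
(72 + t(C(-5 - 1*3), 15))*126 = (72 + (-2 + 3 + 15*3))*126 = (72 + (-2 + 3 + 45))*126 = (72 + 46)*126 = 118*126 = 14868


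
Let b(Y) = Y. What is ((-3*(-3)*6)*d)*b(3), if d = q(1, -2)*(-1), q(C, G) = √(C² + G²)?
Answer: -162*√5 ≈ -362.24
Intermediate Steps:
d = -√5 (d = √(1² + (-2)²)*(-1) = √(1 + 4)*(-1) = √5*(-1) = -√5 ≈ -2.2361)
((-3*(-3)*6)*d)*b(3) = ((-3*(-3)*6)*(-√5))*3 = ((9*6)*(-√5))*3 = (54*(-√5))*3 = -54*√5*3 = -162*√5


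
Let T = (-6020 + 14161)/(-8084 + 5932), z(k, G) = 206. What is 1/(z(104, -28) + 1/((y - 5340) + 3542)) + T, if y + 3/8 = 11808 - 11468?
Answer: -9770461585/2586051944 ≈ -3.7781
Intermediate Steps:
y = 2717/8 (y = -3/8 + (11808 - 11468) = -3/8 + 340 = 2717/8 ≈ 339.63)
T = -8141/2152 (T = 8141/(-2152) = 8141*(-1/2152) = -8141/2152 ≈ -3.7830)
1/(z(104, -28) + 1/((y - 5340) + 3542)) + T = 1/(206 + 1/((2717/8 - 5340) + 3542)) - 8141/2152 = 1/(206 + 1/(-40003/8 + 3542)) - 8141/2152 = 1/(206 + 1/(-11667/8)) - 8141/2152 = 1/(206 - 8/11667) - 8141/2152 = 1/(2403394/11667) - 8141/2152 = 11667/2403394 - 8141/2152 = -9770461585/2586051944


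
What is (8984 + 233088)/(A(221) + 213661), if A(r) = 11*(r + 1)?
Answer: 242072/216103 ≈ 1.1202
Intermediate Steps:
A(r) = 11 + 11*r (A(r) = 11*(1 + r) = 11 + 11*r)
(8984 + 233088)/(A(221) + 213661) = (8984 + 233088)/((11 + 11*221) + 213661) = 242072/((11 + 2431) + 213661) = 242072/(2442 + 213661) = 242072/216103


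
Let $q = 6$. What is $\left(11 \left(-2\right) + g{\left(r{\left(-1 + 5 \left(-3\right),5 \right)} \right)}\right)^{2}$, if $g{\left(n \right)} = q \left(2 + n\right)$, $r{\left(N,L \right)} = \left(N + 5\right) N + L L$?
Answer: $1430416$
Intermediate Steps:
$r{\left(N,L \right)} = L^{2} + N \left(5 + N\right)$ ($r{\left(N,L \right)} = \left(5 + N\right) N + L^{2} = N \left(5 + N\right) + L^{2} = L^{2} + N \left(5 + N\right)$)
$g{\left(n \right)} = 12 + 6 n$ ($g{\left(n \right)} = 6 \left(2 + n\right) = 12 + 6 n$)
$\left(11 \left(-2\right) + g{\left(r{\left(-1 + 5 \left(-3\right),5 \right)} \right)}\right)^{2} = \left(11 \left(-2\right) + \left(12 + 6 \left(5^{2} + \left(-1 + 5 \left(-3\right)\right)^{2} + 5 \left(-1 + 5 \left(-3\right)\right)\right)\right)\right)^{2} = \left(-22 + \left(12 + 6 \left(25 + \left(-1 - 15\right)^{2} + 5 \left(-1 - 15\right)\right)\right)\right)^{2} = \left(-22 + \left(12 + 6 \left(25 + \left(-16\right)^{2} + 5 \left(-16\right)\right)\right)\right)^{2} = \left(-22 + \left(12 + 6 \left(25 + 256 - 80\right)\right)\right)^{2} = \left(-22 + \left(12 + 6 \cdot 201\right)\right)^{2} = \left(-22 + \left(12 + 1206\right)\right)^{2} = \left(-22 + 1218\right)^{2} = 1196^{2} = 1430416$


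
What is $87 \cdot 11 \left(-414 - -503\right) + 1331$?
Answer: $86504$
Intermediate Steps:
$87 \cdot 11 \left(-414 - -503\right) + 1331 = 957 \left(-414 + 503\right) + 1331 = 957 \cdot 89 + 1331 = 85173 + 1331 = 86504$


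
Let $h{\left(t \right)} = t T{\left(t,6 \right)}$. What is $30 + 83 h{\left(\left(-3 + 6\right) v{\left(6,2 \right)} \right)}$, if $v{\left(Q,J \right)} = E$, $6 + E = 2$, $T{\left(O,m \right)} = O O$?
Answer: $-143394$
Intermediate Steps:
$T{\left(O,m \right)} = O^{2}$
$E = -4$ ($E = -6 + 2 = -4$)
$v{\left(Q,J \right)} = -4$
$h{\left(t \right)} = t^{3}$ ($h{\left(t \right)} = t t^{2} = t^{3}$)
$30 + 83 h{\left(\left(-3 + 6\right) v{\left(6,2 \right)} \right)} = 30 + 83 \left(\left(-3 + 6\right) \left(-4\right)\right)^{3} = 30 + 83 \left(3 \left(-4\right)\right)^{3} = 30 + 83 \left(-12\right)^{3} = 30 + 83 \left(-1728\right) = 30 - 143424 = -143394$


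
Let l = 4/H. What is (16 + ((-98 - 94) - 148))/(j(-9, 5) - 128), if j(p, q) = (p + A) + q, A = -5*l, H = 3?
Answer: 243/104 ≈ 2.3365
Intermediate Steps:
l = 4/3 ≈ 1.3333
A = -20/3 (A = -5*4/3 = -20/3 ≈ -6.6667)
j(p, q) = -20/3 + p + q (j(p, q) = (p - 20/3) + q = (-20/3 + p) + q = -20/3 + p + q)
(16 + ((-98 - 94) - 148))/(j(-9, 5) - 128) = (16 + ((-98 - 94) - 148))/((-20/3 - 9 + 5) - 128) = (16 + (-192 - 148))/(-32/3 - 128) = (16 - 340)/(-416/3) = -324*(-3/416) = 243/104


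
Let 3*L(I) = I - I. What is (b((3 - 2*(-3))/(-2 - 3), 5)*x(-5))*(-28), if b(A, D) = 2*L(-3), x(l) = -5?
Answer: 0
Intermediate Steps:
L(I) = 0 (L(I) = (I - I)/3 = (1/3)*0 = 0)
b(A, D) = 0 (b(A, D) = 2*0 = 0)
(b((3 - 2*(-3))/(-2 - 3), 5)*x(-5))*(-28) = (0*(-5))*(-28) = 0*(-28) = 0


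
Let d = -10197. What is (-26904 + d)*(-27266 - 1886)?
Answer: 1081568352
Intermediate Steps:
(-26904 + d)*(-27266 - 1886) = (-26904 - 10197)*(-27266 - 1886) = -37101*(-29152) = 1081568352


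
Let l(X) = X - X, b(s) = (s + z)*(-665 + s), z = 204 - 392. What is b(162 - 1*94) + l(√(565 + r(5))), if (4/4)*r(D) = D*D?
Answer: 71640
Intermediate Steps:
r(D) = D² (r(D) = D*D = D²)
z = -188
b(s) = (-665 + s)*(-188 + s) (b(s) = (s - 188)*(-665 + s) = (-188 + s)*(-665 + s) = (-665 + s)*(-188 + s))
l(X) = 0
b(162 - 1*94) + l(√(565 + r(5))) = (125020 + (162 - 1*94)² - 853*(162 - 1*94)) + 0 = (125020 + (162 - 94)² - 853*(162 - 94)) + 0 = (125020 + 68² - 853*68) + 0 = (125020 + 4624 - 58004) + 0 = 71640 + 0 = 71640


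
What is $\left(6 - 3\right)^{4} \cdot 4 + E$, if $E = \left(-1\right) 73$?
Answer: $251$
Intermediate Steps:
$E = -73$
$\left(6 - 3\right)^{4} \cdot 4 + E = \left(6 - 3\right)^{4} \cdot 4 - 73 = 3^{4} \cdot 4 - 73 = 81 \cdot 4 - 73 = 324 - 73 = 251$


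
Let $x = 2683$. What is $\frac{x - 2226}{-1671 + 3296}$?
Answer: $\frac{457}{1625} \approx 0.28123$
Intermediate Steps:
$\frac{x - 2226}{-1671 + 3296} = \frac{2683 - 2226}{-1671 + 3296} = \frac{457}{1625}$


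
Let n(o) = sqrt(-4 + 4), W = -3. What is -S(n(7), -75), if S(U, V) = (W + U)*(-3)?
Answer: -9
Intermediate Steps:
n(o) = 0 (n(o) = sqrt(0) = 0)
S(U, V) = 9 - 3*U (S(U, V) = (-3 + U)*(-3) = 9 - 3*U)
-S(n(7), -75) = -(9 - 3*0) = -(9 + 0) = -1*9 = -9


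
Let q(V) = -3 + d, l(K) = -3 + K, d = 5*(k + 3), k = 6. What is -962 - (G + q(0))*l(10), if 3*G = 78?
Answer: -1438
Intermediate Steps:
G = 26 (G = (1/3)*78 = 26)
d = 45 (d = 5*(6 + 3) = 5*9 = 45)
q(V) = 42 (q(V) = -3 + 45 = 42)
-962 - (G + q(0))*l(10) = -962 - (26 + 42)*(-3 + 10) = -962 - 68*7 = -962 - 1*476 = -962 - 476 = -1438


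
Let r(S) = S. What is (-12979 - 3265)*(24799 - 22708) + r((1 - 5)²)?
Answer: -33966188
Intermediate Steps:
(-12979 - 3265)*(24799 - 22708) + r((1 - 5)²) = (-12979 - 3265)*(24799 - 22708) + (1 - 5)² = -16244*2091 + (-4)² = -33966204 + 16 = -33966188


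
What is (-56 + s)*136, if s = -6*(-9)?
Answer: -272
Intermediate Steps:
s = 54
(-56 + s)*136 = (-56 + 54)*136 = -2*136 = -272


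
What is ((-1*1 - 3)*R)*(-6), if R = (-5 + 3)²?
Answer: 96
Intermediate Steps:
R = 4 (R = (-2)² = 4)
((-1*1 - 3)*R)*(-6) = ((-1*1 - 3)*4)*(-6) = ((-1 - 3)*4)*(-6) = -4*4*(-6) = -16*(-6) = 96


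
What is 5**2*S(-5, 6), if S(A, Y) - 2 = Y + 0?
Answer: 200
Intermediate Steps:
S(A, Y) = 2 + Y (S(A, Y) = 2 + (Y + 0) = 2 + Y)
5**2*S(-5, 6) = 5**2*(2 + 6) = 25*8 = 200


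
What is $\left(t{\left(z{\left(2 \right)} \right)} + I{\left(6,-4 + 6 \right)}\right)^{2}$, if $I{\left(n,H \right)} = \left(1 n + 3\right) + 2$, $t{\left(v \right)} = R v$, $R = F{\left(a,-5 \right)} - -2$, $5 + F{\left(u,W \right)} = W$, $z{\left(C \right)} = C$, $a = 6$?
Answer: $25$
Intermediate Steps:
$F{\left(u,W \right)} = -5 + W$
$R = -8$ ($R = \left(-5 - 5\right) - -2 = -10 + 2 = -8$)
$t{\left(v \right)} = - 8 v$
$I{\left(n,H \right)} = 5 + n$ ($I{\left(n,H \right)} = \left(n + 3\right) + 2 = \left(3 + n\right) + 2 = 5 + n$)
$\left(t{\left(z{\left(2 \right)} \right)} + I{\left(6,-4 + 6 \right)}\right)^{2} = \left(\left(-8\right) 2 + \left(5 + 6\right)\right)^{2} = \left(-16 + 11\right)^{2} = \left(-5\right)^{2} = 25$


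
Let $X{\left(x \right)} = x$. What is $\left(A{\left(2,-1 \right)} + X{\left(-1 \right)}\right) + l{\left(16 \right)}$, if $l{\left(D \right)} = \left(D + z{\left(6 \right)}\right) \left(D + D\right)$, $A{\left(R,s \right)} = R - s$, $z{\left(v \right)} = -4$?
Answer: $386$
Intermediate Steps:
$l{\left(D \right)} = 2 D \left(-4 + D\right)$ ($l{\left(D \right)} = \left(D - 4\right) \left(D + D\right) = \left(-4 + D\right) 2 D = 2 D \left(-4 + D\right)$)
$\left(A{\left(2,-1 \right)} + X{\left(-1 \right)}\right) + l{\left(16 \right)} = \left(\left(2 - -1\right) - 1\right) + 2 \cdot 16 \left(-4 + 16\right) = \left(\left(2 + 1\right) - 1\right) + 2 \cdot 16 \cdot 12 = \left(3 - 1\right) + 384 = 2 + 384 = 386$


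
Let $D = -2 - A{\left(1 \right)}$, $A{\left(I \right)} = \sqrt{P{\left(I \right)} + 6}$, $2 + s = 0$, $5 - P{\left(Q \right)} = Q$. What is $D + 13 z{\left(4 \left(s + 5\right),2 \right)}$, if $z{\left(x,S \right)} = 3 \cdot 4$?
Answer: $154 - \sqrt{10} \approx 150.84$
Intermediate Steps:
$P{\left(Q \right)} = 5 - Q$
$s = -2$ ($s = -2 + 0 = -2$)
$A{\left(I \right)} = \sqrt{11 - I}$ ($A{\left(I \right)} = \sqrt{\left(5 - I\right) + 6} = \sqrt{11 - I}$)
$z{\left(x,S \right)} = 12$
$D = -2 - \sqrt{10}$ ($D = -2 - \sqrt{11 - 1} = -2 - \sqrt{10} \approx -5.1623$)
$D + 13 z{\left(4 \left(s + 5\right),2 \right)} = \left(-2 - \sqrt{10}\right) + 13 \cdot 12 = \left(-2 - \sqrt{10}\right) + 156 = 154 - \sqrt{10}$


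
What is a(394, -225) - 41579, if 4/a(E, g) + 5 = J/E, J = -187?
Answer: -89687479/2157 ≈ -41580.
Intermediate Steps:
a(E, g) = 4/(-5 - 187/E)
a(394, -225) - 41579 = -4*394/(187 + 5*394) - 41579 = -4*394/(187 + 1970) - 41579 = -4*394/2157 - 41579 = -4*394*1/2157 - 41579 = -1576/2157 - 41579 = -89687479/2157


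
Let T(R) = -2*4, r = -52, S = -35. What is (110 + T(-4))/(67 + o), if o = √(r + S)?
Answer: 3417/2288 - 51*I*√87/2288 ≈ 1.4934 - 0.20791*I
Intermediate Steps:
T(R) = -8
o = I*√87 (o = √(-52 - 35) = √(-87) = I*√87 ≈ 9.3274*I)
(110 + T(-4))/(67 + o) = (110 - 8)/(67 + I*√87) = 102/(67 + I*√87)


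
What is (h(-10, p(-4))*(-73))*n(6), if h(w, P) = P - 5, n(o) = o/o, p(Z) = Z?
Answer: 657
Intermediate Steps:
n(o) = 1
h(w, P) = -5 + P
(h(-10, p(-4))*(-73))*n(6) = ((-5 - 4)*(-73))*1 = -9*(-73)*1 = 657*1 = 657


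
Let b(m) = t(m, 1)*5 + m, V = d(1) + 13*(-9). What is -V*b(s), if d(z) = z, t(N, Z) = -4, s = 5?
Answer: -1740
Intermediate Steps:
V = -116 (V = 1 + 13*(-9) = 1 - 117 = -116)
b(m) = -20 + m (b(m) = -4*5 + m = -20 + m)
-V*b(s) = -(-116)*(-20 + 5) = -(-116)*(-15) = -1*1740 = -1740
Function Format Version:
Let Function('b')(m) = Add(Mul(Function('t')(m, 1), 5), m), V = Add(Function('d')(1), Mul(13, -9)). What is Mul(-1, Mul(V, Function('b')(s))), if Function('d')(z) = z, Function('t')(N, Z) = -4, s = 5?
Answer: -1740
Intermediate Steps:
V = -116 (V = Add(1, Mul(13, -9)) = Add(1, -117) = -116)
Function('b')(m) = Add(-20, m) (Function('b')(m) = Add(Mul(-4, 5), m) = Add(-20, m))
Mul(-1, Mul(V, Function('b')(s))) = Mul(-1, Mul(-116, Add(-20, 5))) = Mul(-1, Mul(-116, -15)) = Mul(-1, 1740) = -1740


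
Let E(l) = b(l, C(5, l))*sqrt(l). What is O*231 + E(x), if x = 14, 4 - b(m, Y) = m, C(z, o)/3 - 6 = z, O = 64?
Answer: 14784 - 10*sqrt(14) ≈ 14747.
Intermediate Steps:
C(z, o) = 18 + 3*z
b(m, Y) = 4 - m
E(l) = sqrt(l)*(4 - l) (E(l) = (4 - l)*sqrt(l) = sqrt(l)*(4 - l))
O*231 + E(x) = 64*231 + sqrt(14)*(4 - 1*14) = 14784 + sqrt(14)*(4 - 14) = 14784 + sqrt(14)*(-10) = 14784 - 10*sqrt(14)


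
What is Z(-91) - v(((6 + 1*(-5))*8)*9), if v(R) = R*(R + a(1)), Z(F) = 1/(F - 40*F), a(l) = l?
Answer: -18653543/3549 ≈ -5256.0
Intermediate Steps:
Z(F) = -1/(39*F) (Z(F) = 1/(-39*F) = -1/(39*F))
v(R) = R*(1 + R) (v(R) = R*(R + 1) = R*(1 + R))
Z(-91) - v(((6 + 1*(-5))*8)*9) = -1/39/(-91) - ((6 + 1*(-5))*8)*9*(1 + ((6 + 1*(-5))*8)*9) = -1/39*(-1/91) - ((6 - 5)*8)*9*(1 + ((6 - 5)*8)*9) = 1/3549 - (1*8)*9*(1 + (1*8)*9) = 1/3549 - 8*9*(1 + 8*9) = 1/3549 - 72*(1 + 72) = 1/3549 - 72*73 = 1/3549 - 1*5256 = 1/3549 - 5256 = -18653543/3549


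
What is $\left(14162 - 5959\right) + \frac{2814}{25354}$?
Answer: $\frac{14855834}{1811} \approx 8203.1$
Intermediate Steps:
$\left(14162 - 5959\right) + \frac{2814}{25354} = 8203 + 2814 \cdot \frac{1}{25354} = 8203 + \frac{201}{1811} = \frac{14855834}{1811}$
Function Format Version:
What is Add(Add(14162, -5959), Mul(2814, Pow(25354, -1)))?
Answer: Rational(14855834, 1811) ≈ 8203.1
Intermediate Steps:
Add(Add(14162, -5959), Mul(2814, Pow(25354, -1))) = Add(8203, Mul(2814, Rational(1, 25354))) = Add(8203, Rational(201, 1811)) = Rational(14855834, 1811)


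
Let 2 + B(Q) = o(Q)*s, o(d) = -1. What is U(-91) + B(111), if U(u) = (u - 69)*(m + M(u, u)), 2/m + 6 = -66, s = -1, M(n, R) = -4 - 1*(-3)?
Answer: 1471/9 ≈ 163.44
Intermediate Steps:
M(n, R) = -1 (M(n, R) = -4 + 3 = -1)
B(Q) = -1 (B(Q) = -2 - 1*(-1) = -2 + 1 = -1)
m = -1/36 (m = 2/(-6 - 66) = 2/(-72) = 2*(-1/72) = -1/36 ≈ -0.027778)
U(u) = 851/12 - 37*u/36 (U(u) = (u - 69)*(-1/36 - 1) = (-69 + u)*(-37/36) = 851/12 - 37*u/36)
U(-91) + B(111) = (851/12 - 37/36*(-91)) - 1 = (851/12 + 3367/36) - 1 = 1480/9 - 1 = 1471/9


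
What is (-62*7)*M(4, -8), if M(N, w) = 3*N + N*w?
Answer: 8680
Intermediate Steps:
(-62*7)*M(4, -8) = (-62*7)*(4*(3 - 8)) = -1736*(-5) = -434*(-20) = 8680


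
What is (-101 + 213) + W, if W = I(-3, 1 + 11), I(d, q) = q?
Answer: 124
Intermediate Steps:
W = 12 (W = 1 + 11 = 12)
(-101 + 213) + W = (-101 + 213) + 12 = 112 + 12 = 124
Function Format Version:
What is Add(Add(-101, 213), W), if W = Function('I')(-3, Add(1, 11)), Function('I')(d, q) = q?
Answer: 124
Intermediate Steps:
W = 12 (W = Add(1, 11) = 12)
Add(Add(-101, 213), W) = Add(Add(-101, 213), 12) = Add(112, 12) = 124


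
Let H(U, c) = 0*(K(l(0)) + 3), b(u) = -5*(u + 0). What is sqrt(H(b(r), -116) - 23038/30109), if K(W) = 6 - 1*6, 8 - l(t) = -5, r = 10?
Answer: I*sqrt(693651142)/30109 ≈ 0.87473*I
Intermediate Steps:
l(t) = 13 (l(t) = 8 - 1*(-5) = 8 + 5 = 13)
K(W) = 0 (K(W) = 6 - 6 = 0)
b(u) = -5*u
H(U, c) = 0 (H(U, c) = 0*(0 + 3) = 0*3 = 0)
sqrt(H(b(r), -116) - 23038/30109) = sqrt(0 - 23038/30109) = sqrt(-23038/30109) = I*sqrt(693651142)/30109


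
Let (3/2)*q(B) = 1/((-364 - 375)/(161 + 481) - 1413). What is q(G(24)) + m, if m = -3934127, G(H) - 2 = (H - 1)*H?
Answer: -3571734891823/907885 ≈ -3.9341e+6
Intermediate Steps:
G(H) = 2 + H*(-1 + H) (G(H) = 2 + (H - 1)*H = 2 + (-1 + H)*H = 2 + H*(-1 + H))
q(B) = -428/907885 (q(B) = 2/(3*((-364 - 375)/(161 + 481) - 1413)) = 2/(3*(-739/642 - 1413)) = 2/(3*(-907885/642)) = (2/3)*(-642/907885) = -428/907885)
q(G(24)) + m = -428/907885 - 3934127 = -3571734891823/907885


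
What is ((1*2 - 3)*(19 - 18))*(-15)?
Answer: 15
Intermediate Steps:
((1*2 - 3)*(19 - 18))*(-15) = ((2 - 3)*1)*(-15) = -1*1*(-15) = -1*(-15) = 15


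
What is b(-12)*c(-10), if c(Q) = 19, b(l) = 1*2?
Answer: 38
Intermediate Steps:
b(l) = 2
b(-12)*c(-10) = 2*19 = 38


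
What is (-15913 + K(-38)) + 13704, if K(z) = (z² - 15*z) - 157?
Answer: -352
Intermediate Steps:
K(z) = -157 + z² - 15*z
(-15913 + K(-38)) + 13704 = (-15913 + (-157 + (-38)² - 15*(-38))) + 13704 = (-15913 + (-157 + 1444 + 570)) + 13704 = (-15913 + 1857) + 13704 = -14056 + 13704 = -352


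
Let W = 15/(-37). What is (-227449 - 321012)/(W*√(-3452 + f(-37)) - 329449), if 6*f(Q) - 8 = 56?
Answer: 247364511416941/148586665864069 - 202930570*I*√7743/148586665864069 ≈ 1.6648 - 0.00012018*I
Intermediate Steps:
W = -15/37 (W = 15*(-1/37) = -15/37 ≈ -0.40541)
f(Q) = 32/3 (f(Q) = 4/3 + (⅙)*56 = 4/3 + 28/3 = 32/3)
(-227449 - 321012)/(W*√(-3452 + f(-37)) - 329449) = (-227449 - 321012)/(-15*√(-3452 + 32/3)/37 - 329449) = -548461/(-10*I*√7743/37 - 329449) = -548461/(-329449 - 10*I*√7743/37)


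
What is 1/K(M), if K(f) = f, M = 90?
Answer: 1/90 ≈ 0.011111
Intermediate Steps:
1/K(M) = 1/90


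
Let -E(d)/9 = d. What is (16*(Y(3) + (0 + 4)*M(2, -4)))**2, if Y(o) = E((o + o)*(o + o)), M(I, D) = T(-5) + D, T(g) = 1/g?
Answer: 743325696/25 ≈ 2.9733e+7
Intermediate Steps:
M(I, D) = -1/5 + D (M(I, D) = 1/(-5) + D = -1/5 + D)
E(d) = -9*d
Y(o) = -36*o**2 (Y(o) = -9*(o + o)*(o + o) = -9*2*o*2*o = -36*o**2)
(16*(Y(3) + (0 + 4)*M(2, -4)))**2 = (16*(-36*3**2 + (0 + 4)*(-1/5 - 4)))**2 = (16*(-36*9 + 4*(-21/5)))**2 = (16*(-324 - 84/5))**2 = (16*(-1704/5))**2 = (-27264/5)**2 = 743325696/25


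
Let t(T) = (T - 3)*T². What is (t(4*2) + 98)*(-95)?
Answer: -39710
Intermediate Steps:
t(T) = T²*(-3 + T) (t(T) = (-3 + T)*T² = T²*(-3 + T))
(t(4*2) + 98)*(-95) = ((4*2)²*(-3 + 4*2) + 98)*(-95) = (8²*(-3 + 8) + 98)*(-95) = (64*5 + 98)*(-95) = (320 + 98)*(-95) = 418*(-95) = -39710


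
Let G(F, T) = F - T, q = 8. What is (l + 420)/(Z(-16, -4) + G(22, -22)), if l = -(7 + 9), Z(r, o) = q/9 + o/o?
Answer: 3636/413 ≈ 8.8039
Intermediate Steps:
Z(r, o) = 17/9 (Z(r, o) = 8/9 + o/o = 8*(⅑) + 1 = 8/9 + 1 = 17/9)
l = -16 (l = -1*16 = -16)
(l + 420)/(Z(-16, -4) + G(22, -22)) = (-16 + 420)/(17/9 + (22 - 1*(-22))) = 404/(17/9 + (22 + 22)) = 404/(17/9 + 44) = 404/(413/9) = 404*(9/413) = 3636/413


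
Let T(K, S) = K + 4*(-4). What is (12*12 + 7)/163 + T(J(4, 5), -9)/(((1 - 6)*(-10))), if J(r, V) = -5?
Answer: 4127/8150 ≈ 0.50638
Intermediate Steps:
T(K, S) = -16 + K (T(K, S) = K - 16 = -16 + K)
(12*12 + 7)/163 + T(J(4, 5), -9)/(((1 - 6)*(-10))) = (12*12 + 7)/163 + (-16 - 5)/(((1 - 6)*(-10))) = (144 + 7)*(1/163) - 21/((-5*(-10))) = 151*(1/163) - 21/50 = 151/163 - 21*1/50 = 151/163 - 21/50 = 4127/8150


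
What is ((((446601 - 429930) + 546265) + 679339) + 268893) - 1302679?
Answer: 208489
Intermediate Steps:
((((446601 - 429930) + 546265) + 679339) + 268893) - 1302679 = (((16671 + 546265) + 679339) + 268893) - 1302679 = ((562936 + 679339) + 268893) - 1302679 = (1242275 + 268893) - 1302679 = 1511168 - 1302679 = 208489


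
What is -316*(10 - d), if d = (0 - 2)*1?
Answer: -3792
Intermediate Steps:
d = -2 (d = -2*1 = -2)
-316*(10 - d) = -316*(10 - 1*(-2)) = -316*(10 + 2) = -316*12 = -3792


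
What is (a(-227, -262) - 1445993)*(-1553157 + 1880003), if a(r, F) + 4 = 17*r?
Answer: -473879634176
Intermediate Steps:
a(r, F) = -4 + 17*r
(a(-227, -262) - 1445993)*(-1553157 + 1880003) = ((-4 + 17*(-227)) - 1445993)*(-1553157 + 1880003) = ((-4 - 3859) - 1445993)*326846 = (-3863 - 1445993)*326846 = -1449856*326846 = -473879634176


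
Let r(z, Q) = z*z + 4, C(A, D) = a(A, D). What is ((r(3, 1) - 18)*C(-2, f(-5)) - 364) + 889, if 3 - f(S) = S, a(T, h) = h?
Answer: 485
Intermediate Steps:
f(S) = 3 - S
C(A, D) = D
r(z, Q) = 4 + z² (r(z, Q) = z² + 4 = 4 + z²)
((r(3, 1) - 18)*C(-2, f(-5)) - 364) + 889 = (((4 + 3²) - 18)*(3 - 1*(-5)) - 364) + 889 = (((4 + 9) - 18)*(3 + 5) - 364) + 889 = ((13 - 18)*8 - 364) + 889 = (-5*8 - 364) + 889 = (-40 - 364) + 889 = -404 + 889 = 485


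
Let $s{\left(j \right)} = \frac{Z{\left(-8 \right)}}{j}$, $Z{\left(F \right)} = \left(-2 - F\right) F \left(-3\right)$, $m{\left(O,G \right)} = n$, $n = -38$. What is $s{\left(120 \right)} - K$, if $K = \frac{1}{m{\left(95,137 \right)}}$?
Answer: $\frac{233}{190} \approx 1.2263$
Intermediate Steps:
$m{\left(O,G \right)} = -38$
$Z{\left(F \right)} = - 3 F \left(-2 - F\right)$ ($Z{\left(F \right)} = F \left(-2 - F\right) \left(-3\right) = - 3 F \left(-2 - F\right)$)
$s{\left(j \right)} = \frac{144}{j}$ ($s{\left(j \right)} = \frac{3 \left(-8\right) \left(2 - 8\right)}{j} = \frac{3 \left(-8\right) \left(-6\right)}{j} = \frac{144}{j}$)
$K = - \frac{1}{38}$ ($K = \frac{1}{-38} = - \frac{1}{38} \approx -0.026316$)
$s{\left(120 \right)} - K = \frac{144}{120} - - \frac{1}{38} = 144 \cdot \frac{1}{120} + \frac{1}{38} = \frac{6}{5} + \frac{1}{38} = \frac{233}{190}$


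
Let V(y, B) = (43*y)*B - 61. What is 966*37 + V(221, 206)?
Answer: 1993299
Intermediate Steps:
V(y, B) = -61 + 43*B*y (V(y, B) = 43*B*y - 61 = -61 + 43*B*y)
966*37 + V(221, 206) = 966*37 + (-61 + 43*206*221) = 35742 + (-61 + 1957618) = 35742 + 1957557 = 1993299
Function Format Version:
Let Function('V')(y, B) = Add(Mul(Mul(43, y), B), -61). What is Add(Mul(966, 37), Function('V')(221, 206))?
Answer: 1993299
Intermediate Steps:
Function('V')(y, B) = Add(-61, Mul(43, B, y)) (Function('V')(y, B) = Add(Mul(43, B, y), -61) = Add(-61, Mul(43, B, y)))
Add(Mul(966, 37), Function('V')(221, 206)) = Add(Mul(966, 37), Add(-61, Mul(43, 206, 221))) = Add(35742, Add(-61, 1957618)) = Add(35742, 1957557) = 1993299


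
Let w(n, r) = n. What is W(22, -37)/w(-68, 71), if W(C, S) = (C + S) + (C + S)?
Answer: 15/34 ≈ 0.44118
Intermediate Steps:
W(C, S) = 2*C + 2*S
W(22, -37)/w(-68, 71) = (2*22 + 2*(-37))/(-68) = (44 - 74)*(-1/68) = -30*(-1/68) = 15/34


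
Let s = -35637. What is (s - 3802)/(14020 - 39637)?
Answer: 39439/25617 ≈ 1.5396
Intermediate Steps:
(s - 3802)/(14020 - 39637) = (-35637 - 3802)/(14020 - 39637) = -39439/(-25617) = -39439*(-1/25617) = 39439/25617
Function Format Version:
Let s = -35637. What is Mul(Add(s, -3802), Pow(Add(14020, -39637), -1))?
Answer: Rational(39439, 25617) ≈ 1.5396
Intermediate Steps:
Mul(Add(s, -3802), Pow(Add(14020, -39637), -1)) = Mul(Add(-35637, -3802), Pow(Add(14020, -39637), -1)) = Mul(-39439, Pow(-25617, -1)) = Mul(-39439, Rational(-1, 25617)) = Rational(39439, 25617)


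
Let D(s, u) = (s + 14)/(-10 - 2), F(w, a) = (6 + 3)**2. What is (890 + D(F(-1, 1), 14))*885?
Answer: 3122575/4 ≈ 7.8064e+5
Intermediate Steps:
F(w, a) = 81 (F(w, a) = 9**2 = 81)
D(s, u) = -7/6 - s/12 (D(s, u) = (14 + s)/(-12) = (14 + s)*(-1/12) = -7/6 - s/12)
(890 + D(F(-1, 1), 14))*885 = (890 + (-7/6 - 1/12*81))*885 = (890 + (-7/6 - 27/4))*885 = (890 - 95/12)*885 = (10585/12)*885 = 3122575/4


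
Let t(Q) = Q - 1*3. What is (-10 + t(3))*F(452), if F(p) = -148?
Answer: 1480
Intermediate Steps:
t(Q) = -3 + Q (t(Q) = Q - 3 = -3 + Q)
(-10 + t(3))*F(452) = (-10 + (-3 + 3))*(-148) = (-10 + 0)*(-148) = -10*(-148) = 1480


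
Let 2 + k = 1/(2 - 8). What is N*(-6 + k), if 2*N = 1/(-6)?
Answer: 49/72 ≈ 0.68056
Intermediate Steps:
N = -1/12 (N = (½)/(-6) = (½)*(-⅙) = -1/12 ≈ -0.083333)
k = -13/6 (k = -2 + 1/(2 - 8) = -2 + 1/(-6) = -2 - ⅙ = -13/6 ≈ -2.1667)
N*(-6 + k) = -(-6 - 13/6)/12 = -1/12*(-49/6) = 49/72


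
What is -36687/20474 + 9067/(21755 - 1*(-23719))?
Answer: -370666720/232758669 ≈ -1.5925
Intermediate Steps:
-36687/20474 + 9067/(21755 - 1*(-23719)) = -36687*1/20474 + 9067/(21755 + 23719) = -36687/20474 + 9067/45474 = -370666720/232758669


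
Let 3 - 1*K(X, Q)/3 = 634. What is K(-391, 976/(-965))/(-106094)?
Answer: 1893/106094 ≈ 0.017843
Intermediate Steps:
K(X, Q) = -1893 (K(X, Q) = 9 - 3*634 = 9 - 1902 = -1893)
K(-391, 976/(-965))/(-106094) = -1893/(-106094) = -1893*(-1/106094) = 1893/106094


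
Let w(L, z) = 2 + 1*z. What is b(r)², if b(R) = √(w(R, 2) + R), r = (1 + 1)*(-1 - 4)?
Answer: -6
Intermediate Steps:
w(L, z) = 2 + z
r = -10 (r = 2*(-5) = -10)
b(R) = √(4 + R) (b(R) = √((2 + 2) + R) = √(4 + R))
b(r)² = (√(4 - 10))² = (√(-6))² = (I*√6)² = -6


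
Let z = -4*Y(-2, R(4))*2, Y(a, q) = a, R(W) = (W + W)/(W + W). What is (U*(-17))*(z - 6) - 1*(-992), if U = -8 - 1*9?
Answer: 3882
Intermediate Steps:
R(W) = 1 (R(W) = (2*W)/((2*W)) = (2*W)*(1/(2*W)) = 1)
z = 16 (z = -4*(-2)*2 = 8*2 = 16)
U = -17 (U = -8 - 9 = -17)
(U*(-17))*(z - 6) - 1*(-992) = (-17*(-17))*(16 - 6) - 1*(-992) = 289*10 + 992 = 2890 + 992 = 3882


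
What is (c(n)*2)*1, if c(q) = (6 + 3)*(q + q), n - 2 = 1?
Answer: 108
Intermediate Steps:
n = 3 (n = 2 + 1 = 3)
c(q) = 18*q (c(q) = 9*(2*q) = 18*q)
(c(n)*2)*1 = ((18*3)*2)*1 = (54*2)*1 = 108*1 = 108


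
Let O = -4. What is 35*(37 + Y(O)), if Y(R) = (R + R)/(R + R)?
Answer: 1330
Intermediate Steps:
Y(R) = 1 (Y(R) = (2*R)/((2*R)) = (2*R)*(1/(2*R)) = 1)
35*(37 + Y(O)) = 35*(37 + 1) = 35*38 = 1330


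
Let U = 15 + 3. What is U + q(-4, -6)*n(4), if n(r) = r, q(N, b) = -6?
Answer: -6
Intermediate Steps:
U = 18
U + q(-4, -6)*n(4) = 18 - 6*4 = 18 - 24 = -6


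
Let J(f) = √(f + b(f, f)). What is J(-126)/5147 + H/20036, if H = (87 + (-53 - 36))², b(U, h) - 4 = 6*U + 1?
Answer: 1/5009 + I*√877/5147 ≈ 0.00019964 + 0.0057537*I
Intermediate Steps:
b(U, h) = 5 + 6*U (b(U, h) = 4 + (6*U + 1) = 4 + (1 + 6*U) = 5 + 6*U)
J(f) = √(5 + 7*f) (J(f) = √(f + (5 + 6*f)) = √(5 + 7*f))
H = 4 (H = (87 - 89)² = (-2)² = 4)
J(-126)/5147 + H/20036 = √(5 + 7*(-126))/5147 + 4/20036 = √(5 - 882)*(1/5147) + 4*(1/20036) = √(-877)*(1/5147) + 1/5009 = (I*√877)*(1/5147) + 1/5009 = I*√877/5147 + 1/5009 = 1/5009 + I*√877/5147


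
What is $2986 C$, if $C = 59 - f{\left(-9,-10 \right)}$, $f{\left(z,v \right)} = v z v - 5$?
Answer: $2878504$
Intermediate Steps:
$f{\left(z,v \right)} = -5 + z v^{2}$ ($f{\left(z,v \right)} = z v^{2} - 5 = -5 + z v^{2}$)
$C = 964$ ($C = 59 - \left(-5 - 9 \left(-10\right)^{2}\right) = 59 - \left(-5 - 900\right) = 59 - -905 = 59 + 905 = 964$)
$2986 C = 2986 \cdot 964 = 2878504$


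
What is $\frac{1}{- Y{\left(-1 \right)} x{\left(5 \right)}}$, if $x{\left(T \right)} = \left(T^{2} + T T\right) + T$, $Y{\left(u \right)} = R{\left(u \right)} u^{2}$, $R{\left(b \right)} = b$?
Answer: $\frac{1}{55} \approx 0.018182$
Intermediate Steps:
$Y{\left(u \right)} = u^{3}$ ($Y{\left(u \right)} = u u^{2} = u^{3}$)
$x{\left(T \right)} = T + 2 T^{2}$ ($x{\left(T \right)} = \left(T^{2} + T^{2}\right) + T = 2 T^{2} + T = T + 2 T^{2}$)
$\frac{1}{- Y{\left(-1 \right)} x{\left(5 \right)}} = \frac{1}{- \left(-1\right)^{3} \cdot 5 \left(1 + 2 \cdot 5\right)} = \frac{1}{\left(-1\right) \left(-1\right) 5 \left(1 + 10\right)} = \frac{1}{1 \cdot 5 \cdot 11} = \frac{1}{1 \cdot 55} = \frac{1}{55}$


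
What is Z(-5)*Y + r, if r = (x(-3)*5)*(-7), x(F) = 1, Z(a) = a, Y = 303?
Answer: -1550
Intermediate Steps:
r = -35 (r = (1*5)*(-7) = 5*(-7) = -35)
Z(-5)*Y + r = -5*303 - 35 = -1515 - 35 = -1550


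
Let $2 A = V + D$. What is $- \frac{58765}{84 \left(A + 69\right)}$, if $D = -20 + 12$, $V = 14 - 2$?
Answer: $- \frac{8395}{852} \approx -9.8533$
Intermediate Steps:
$V = 12$
$D = -8$
$A = 2$ ($A = \frac{12 - 8}{2} = \frac{1}{2} \cdot 4 = 2$)
$- \frac{58765}{84 \left(A + 69\right)} = - \frac{58765}{84 \left(2 + 69\right)} = - \frac{58765}{84 \cdot 71} = - \frac{58765}{5964} = \left(-58765\right) \frac{1}{5964} = - \frac{8395}{852}$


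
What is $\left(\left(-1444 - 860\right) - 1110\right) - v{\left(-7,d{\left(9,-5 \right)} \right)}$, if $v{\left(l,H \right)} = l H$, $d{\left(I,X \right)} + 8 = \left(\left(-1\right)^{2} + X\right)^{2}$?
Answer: $-3358$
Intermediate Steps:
$d{\left(I,X \right)} = -8 + \left(1 + X\right)^{2}$ ($d{\left(I,X \right)} = -8 + \left(\left(-1\right)^{2} + X\right)^{2} = -8 + \left(1 + X\right)^{2}$)
$v{\left(l,H \right)} = H l$
$\left(\left(-1444 - 860\right) - 1110\right) - v{\left(-7,d{\left(9,-5 \right)} \right)} = \left(\left(-1444 - 860\right) - 1110\right) - \left(-8 + \left(1 - 5\right)^{2}\right) \left(-7\right) = \left(-2304 - 1110\right) - \left(-8 + \left(-4\right)^{2}\right) \left(-7\right) = -3414 - \left(-8 + 16\right) \left(-7\right) = -3414 - 8 \left(-7\right) = -3414 - -56 = -3414 + 56 = -3358$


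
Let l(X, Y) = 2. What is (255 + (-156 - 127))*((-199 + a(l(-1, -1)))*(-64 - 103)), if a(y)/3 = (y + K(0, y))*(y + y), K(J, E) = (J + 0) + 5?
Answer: -537740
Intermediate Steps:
K(J, E) = 5 + J (K(J, E) = J + 5 = 5 + J)
a(y) = 6*y*(5 + y) (a(y) = 3*((y + (5 + 0))*(y + y)) = 3*((y + 5)*(2*y)) = 3*((5 + y)*(2*y)) = 3*(2*y*(5 + y)) = 6*y*(5 + y))
(255 + (-156 - 127))*((-199 + a(l(-1, -1)))*(-64 - 103)) = (255 + (-156 - 127))*((-199 + 6*2*(5 + 2))*(-64 - 103)) = (255 - 283)*((-199 + 6*2*7)*(-167)) = -28*(-199 + 84)*(-167) = -(-3220)*(-167) = -28*19205 = -537740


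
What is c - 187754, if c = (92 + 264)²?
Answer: -61018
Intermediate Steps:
c = 126736 (c = 356² = 126736)
c - 187754 = 126736 - 187754 = -61018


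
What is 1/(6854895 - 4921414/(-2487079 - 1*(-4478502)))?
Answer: 1991423/13650990644171 ≈ 1.4588e-7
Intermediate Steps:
1/(6854895 - 4921414/(-2487079 - 1*(-4478502))) = 1/(6854895 - 4921414/(-2487079 + 4478502)) = 1/(6854895 - 4921414/1991423) = 1/(13650990644171/1991423) = 1991423/13650990644171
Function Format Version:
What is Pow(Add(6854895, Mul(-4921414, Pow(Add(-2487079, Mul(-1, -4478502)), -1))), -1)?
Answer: Rational(1991423, 13650990644171) ≈ 1.4588e-7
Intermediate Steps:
Pow(Add(6854895, Mul(-4921414, Pow(Add(-2487079, Mul(-1, -4478502)), -1))), -1) = Pow(Add(6854895, Mul(-4921414, Pow(Add(-2487079, 4478502), -1))), -1) = Pow(Add(6854895, Mul(-4921414, Pow(1991423, -1))), -1) = Pow(Add(6854895, Mul(-4921414, Rational(1, 1991423))), -1) = Pow(Add(6854895, Rational(-4921414, 1991423)), -1) = Pow(Rational(13650990644171, 1991423), -1) = Rational(1991423, 13650990644171)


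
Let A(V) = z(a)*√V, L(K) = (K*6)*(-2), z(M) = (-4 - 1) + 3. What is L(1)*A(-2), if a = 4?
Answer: 24*I*√2 ≈ 33.941*I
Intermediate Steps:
z(M) = -2 (z(M) = -5 + 3 = -2)
L(K) = -12*K (L(K) = (6*K)*(-2) = -12*K)
A(V) = -2*√V
L(1)*A(-2) = (-12*1)*(-2*I*√2) = -(-24)*I*√2 = 24*I*√2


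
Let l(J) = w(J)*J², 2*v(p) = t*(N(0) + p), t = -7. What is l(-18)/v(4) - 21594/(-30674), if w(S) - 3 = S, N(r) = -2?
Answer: 10659057/15337 ≈ 694.99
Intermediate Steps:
w(S) = 3 + S
v(p) = 7 - 7*p/2 (v(p) = (-7*(-2 + p))/2 = (14 - 7*p)/2 = 7 - 7*p/2)
l(J) = J²*(3 + J) (l(J) = (3 + J)*J² = J²*(3 + J))
l(-18)/v(4) - 21594/(-30674) = ((-18)²*(3 - 18))/(7 - 7/2*4) - 21594/(-30674) = (324*(-15))/(7 - 14) - 21594*(-1/30674) = -4860/(-7) + 10797/15337 = -4860*(-⅐) + 10797/15337 = 4860/7 + 10797/15337 = 10659057/15337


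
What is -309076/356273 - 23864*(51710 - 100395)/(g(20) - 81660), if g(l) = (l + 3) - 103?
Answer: -20697497372778/1456087751 ≈ -14214.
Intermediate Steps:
g(l) = -100 + l (g(l) = (3 + l) - 103 = -100 + l)
-309076/356273 - 23864*(51710 - 100395)/(g(20) - 81660) = -309076/356273 - 23864*(51710 - 100395)/((-100 + 20) - 81660) = -309076*1/356273 - 23864*(-48685/(-80 - 81660)) = -309076/356273 - 23864/((-81740*(-1/48685))) = -309076/356273 - 23864/16348/9737 = -309076/356273 - 23864*9737/16348 = -309076/356273 - 58090942/4087 = -20697497372778/1456087751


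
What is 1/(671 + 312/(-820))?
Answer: 205/137477 ≈ 0.0014912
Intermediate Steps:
1/(671 + 312/(-820)) = 1/(671 + 312*(-1/820)) = 1/(671 - 78/205) = 1/(137477/205) = 205/137477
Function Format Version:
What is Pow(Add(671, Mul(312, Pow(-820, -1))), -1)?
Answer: Rational(205, 137477) ≈ 0.0014912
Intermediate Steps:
Pow(Add(671, Mul(312, Pow(-820, -1))), -1) = Pow(Add(671, Mul(312, Rational(-1, 820))), -1) = Pow(Add(671, Rational(-78, 205)), -1) = Pow(Rational(137477, 205), -1) = Rational(205, 137477)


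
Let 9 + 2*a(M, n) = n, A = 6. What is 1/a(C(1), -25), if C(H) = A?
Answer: -1/17 ≈ -0.058824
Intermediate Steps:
C(H) = 6
a(M, n) = -9/2 + n/2
1/a(C(1), -25) = 1/(-9/2 + (½)*(-25)) = 1/(-9/2 - 25/2) = 1/(-17) = -1/17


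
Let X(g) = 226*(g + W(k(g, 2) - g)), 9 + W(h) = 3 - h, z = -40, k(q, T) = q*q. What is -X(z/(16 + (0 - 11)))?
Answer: 19436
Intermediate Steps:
k(q, T) = q**2
W(h) = -6 - h (W(h) = -9 + (3 - h) = -6 - h)
X(g) = -1356 - 226*g**2 + 452*g (X(g) = 226*(g + (-6 - (g**2 - g))) = 226*(g + (-6 + (g - g**2))) = 226*(g + (-6 + g - g**2)) = 226*(-6 - g**2 + 2*g) = -1356 - 226*g**2 + 452*g)
-X(z/(16 + (0 - 11))) = -(-1356 - 226*1600/(16 + (0 - 11))**2 + 452*(-40/(16 + (0 - 11)))) = -(-1356 - 226*1600/(16 - 11)**2 + 452*(-40/(16 - 11))) = -(-1356 - 226*(-40/5)**2 + 452*(-40/5)) = -(-1356 - 226*(-40*1/5)**2 + 452*(-40*1/5)) = -(-1356 - 226*(-8)**2 + 452*(-8)) = -(-1356 - 226*64 - 3616) = -(-1356 - 14464 - 3616) = -1*(-19436) = 19436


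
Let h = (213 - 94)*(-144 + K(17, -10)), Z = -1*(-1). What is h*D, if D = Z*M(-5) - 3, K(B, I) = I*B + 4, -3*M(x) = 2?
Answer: 405790/3 ≈ 1.3526e+5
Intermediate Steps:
M(x) = -⅔ (M(x) = -⅓*2 = -⅔)
Z = 1
K(B, I) = 4 + B*I (K(B, I) = B*I + 4 = 4 + B*I)
D = -11/3 (D = 1*(-⅔) - 3 = -⅔ - 3 = -11/3 ≈ -3.6667)
h = -36890 (h = (213 - 94)*(-144 + (4 + 17*(-10))) = 119*(-144 + (4 - 170)) = 119*(-144 - 166) = 119*(-310) = -36890)
h*D = -36890*(-11/3) = 405790/3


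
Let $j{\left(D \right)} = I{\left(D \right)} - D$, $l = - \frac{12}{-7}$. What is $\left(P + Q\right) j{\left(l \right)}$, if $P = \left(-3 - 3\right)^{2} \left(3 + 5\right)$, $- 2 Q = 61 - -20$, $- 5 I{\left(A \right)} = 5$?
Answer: $- \frac{9405}{14} \approx -671.79$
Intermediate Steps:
$I{\left(A \right)} = -1$ ($I{\left(A \right)} = \left(- \frac{1}{5}\right) 5 = -1$)
$l = \frac{12}{7}$ ($l = \left(-12\right) \left(- \frac{1}{7}\right) = \frac{12}{7} \approx 1.7143$)
$Q = - \frac{81}{2}$ ($Q = - \frac{61 - -20}{2} = - \frac{61 + 20}{2} = \left(- \frac{1}{2}\right) 81 = - \frac{81}{2} \approx -40.5$)
$j{\left(D \right)} = -1 - D$
$P = 288$ ($P = \left(-6\right)^{2} \cdot 8 = 36 \cdot 8 = 288$)
$\left(P + Q\right) j{\left(l \right)} = \left(288 - \frac{81}{2}\right) \left(-1 - \frac{12}{7}\right) = \frac{495 \left(-1 - \frac{12}{7}\right)}{2} = \frac{495}{2} \left(- \frac{19}{7}\right) = - \frac{9405}{14}$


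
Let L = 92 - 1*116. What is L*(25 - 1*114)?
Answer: 2136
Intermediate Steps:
L = -24 (L = 92 - 116 = -24)
L*(25 - 1*114) = -24*(25 - 1*114) = -24*(25 - 114) = -24*(-89) = 2136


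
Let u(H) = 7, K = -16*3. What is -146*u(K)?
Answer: -1022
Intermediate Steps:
K = -48
-146*u(K) = -146*7 = -1022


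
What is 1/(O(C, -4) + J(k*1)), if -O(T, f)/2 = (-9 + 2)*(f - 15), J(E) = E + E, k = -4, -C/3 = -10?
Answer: -1/274 ≈ -0.0036496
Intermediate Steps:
C = 30 (C = -3*(-10) = 30)
J(E) = 2*E
O(T, f) = -210 + 14*f (O(T, f) = -2*(-9 + 2)*(f - 15) = -(-14)*(-15 + f) = -2*(105 - 7*f) = -210 + 14*f)
1/(O(C, -4) + J(k*1)) = 1/((-210 + 14*(-4)) + 2*(-4*1)) = 1/((-210 - 56) + 2*(-4)) = 1/(-266 - 8) = 1/(-274) = -1/274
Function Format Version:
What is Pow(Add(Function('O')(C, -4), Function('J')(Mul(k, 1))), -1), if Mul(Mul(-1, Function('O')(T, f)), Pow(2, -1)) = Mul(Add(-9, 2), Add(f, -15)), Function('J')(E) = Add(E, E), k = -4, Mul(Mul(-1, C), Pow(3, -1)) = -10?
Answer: Rational(-1, 274) ≈ -0.0036496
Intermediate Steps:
C = 30 (C = Mul(-3, -10) = 30)
Function('J')(E) = Mul(2, E)
Function('O')(T, f) = Add(-210, Mul(14, f)) (Function('O')(T, f) = Mul(-2, Mul(Add(-9, 2), Add(f, -15))) = Mul(-2, Mul(-7, Add(-15, f))) = Mul(-2, Add(105, Mul(-7, f))) = Add(-210, Mul(14, f)))
Pow(Add(Function('O')(C, -4), Function('J')(Mul(k, 1))), -1) = Pow(Add(Add(-210, Mul(14, -4)), Mul(2, Mul(-4, 1))), -1) = Pow(Add(Add(-210, -56), Mul(2, -4)), -1) = Pow(Add(-266, -8), -1) = Pow(-274, -1) = Rational(-1, 274)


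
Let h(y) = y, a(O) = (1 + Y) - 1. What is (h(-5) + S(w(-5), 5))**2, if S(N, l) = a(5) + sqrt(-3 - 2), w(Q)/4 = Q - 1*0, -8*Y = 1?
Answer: 1361/64 - 41*I*sqrt(5)/4 ≈ 21.266 - 22.92*I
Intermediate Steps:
Y = -1/8 (Y = -1/8*1 = -1/8 ≈ -0.12500)
a(O) = -1/8 (a(O) = (1 - 1/8) - 1 = 7/8 - 1 = -1/8)
w(Q) = 4*Q (w(Q) = 4*(Q - 1*0) = 4*(Q + 0) = 4*Q)
S(N, l) = -1/8 + I*sqrt(5) (S(N, l) = -1/8 + sqrt(-3 - 2) = -1/8 + sqrt(-5) = -1/8 + I*sqrt(5))
(h(-5) + S(w(-5), 5))**2 = (-5 + (-1/8 + I*sqrt(5)))**2 = (-41/8 + I*sqrt(5))**2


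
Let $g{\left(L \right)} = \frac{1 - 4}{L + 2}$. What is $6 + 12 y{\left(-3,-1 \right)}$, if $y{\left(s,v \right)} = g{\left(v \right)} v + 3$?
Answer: $78$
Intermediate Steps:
$g{\left(L \right)} = - \frac{3}{2 + L}$
$y{\left(s,v \right)} = 3 - \frac{3 v}{2 + v}$ ($y{\left(s,v \right)} = - \frac{3}{2 + v} v + 3 = - \frac{3 v}{2 + v} + 3 = 3 - \frac{3 v}{2 + v}$)
$6 + 12 y{\left(-3,-1 \right)} = 6 + 12 \frac{6}{2 - 1} = 6 + 12 \cdot \frac{6}{1} = 6 + 12 \cdot 6 \cdot 1 = 6 + 12 \cdot 6 = 6 + 72 = 78$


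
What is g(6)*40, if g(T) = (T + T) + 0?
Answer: 480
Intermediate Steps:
g(T) = 2*T (g(T) = 2*T + 0 = 2*T)
g(6)*40 = (2*6)*40 = 12*40 = 480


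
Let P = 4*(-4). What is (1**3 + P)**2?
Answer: 225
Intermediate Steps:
P = -16
(1**3 + P)**2 = (1**3 - 16)**2 = (1 - 16)**2 = (-15)**2 = 225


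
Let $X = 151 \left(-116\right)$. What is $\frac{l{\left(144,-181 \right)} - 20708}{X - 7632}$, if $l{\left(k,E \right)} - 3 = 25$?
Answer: $\frac{5170}{6287} \approx 0.82233$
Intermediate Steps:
$X = -17516$
$l{\left(k,E \right)} = 28$ ($l{\left(k,E \right)} = 3 + 25 = 28$)
$\frac{l{\left(144,-181 \right)} - 20708}{X - 7632} = \frac{28 - 20708}{-17516 - 7632} = - \frac{20680}{-25148} = \left(-20680\right) \left(- \frac{1}{25148}\right) = \frac{5170}{6287}$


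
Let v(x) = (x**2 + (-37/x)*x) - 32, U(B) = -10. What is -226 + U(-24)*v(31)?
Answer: -9146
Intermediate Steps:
v(x) = -69 + x**2 (v(x) = (x**2 - 37) - 32 = (-37 + x**2) - 32 = -69 + x**2)
-226 + U(-24)*v(31) = -226 - 10*(-69 + 31**2) = -226 - 10*(-69 + 961) = -226 - 10*892 = -226 - 8920 = -9146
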